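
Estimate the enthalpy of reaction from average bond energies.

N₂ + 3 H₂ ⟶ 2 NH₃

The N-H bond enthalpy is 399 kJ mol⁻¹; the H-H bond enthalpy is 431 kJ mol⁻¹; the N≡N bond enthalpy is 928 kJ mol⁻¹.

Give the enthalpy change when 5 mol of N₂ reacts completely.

ΔH = −865 kJ

Bonds broken (reactants):
  H-H: 3 × 431 = 1293
  N≡N: 1 × 928 = 928
  Σ(broken) = 2221 kJ
Bonds formed (products):
  N-H: 6 × 399 = 2394
  Σ(formed) = 2394 kJ
ΔH = Σ(broken) − Σ(formed) = 2221 − 2394 = −173 kJ
For 5× the reaction as written: 5 × (−173) = −865 kJ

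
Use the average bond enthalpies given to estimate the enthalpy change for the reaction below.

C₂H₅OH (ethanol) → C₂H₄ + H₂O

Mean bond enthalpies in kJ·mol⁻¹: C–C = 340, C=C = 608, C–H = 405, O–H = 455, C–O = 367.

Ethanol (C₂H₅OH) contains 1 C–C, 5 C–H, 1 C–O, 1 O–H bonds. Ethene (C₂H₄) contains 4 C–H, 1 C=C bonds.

Bonds broken (reactants):
  C–C: 1 × 340 = 340
  C–H: 5 × 405 = 2025
  C–O: 1 × 367 = 367
  O–H: 1 × 455 = 455
  Σ(broken) = 3187 kJ
Bonds formed (products):
  C–H: 4 × 405 = 1620
  C=C: 1 × 608 = 608
  O–H: 2 × 455 = 910
  Σ(formed) = 3138 kJ
ΔH = Σ(broken) − Σ(formed) = 3187 − 3138 = +49 kJ

ΔH ≈ +49 kJ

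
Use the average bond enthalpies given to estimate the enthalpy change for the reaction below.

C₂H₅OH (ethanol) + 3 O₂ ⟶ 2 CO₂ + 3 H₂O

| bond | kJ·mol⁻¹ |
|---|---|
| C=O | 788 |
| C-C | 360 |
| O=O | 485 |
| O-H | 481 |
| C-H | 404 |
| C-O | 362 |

Bonds broken (reactants):
  C-C: 1 × 360 = 360
  C-H: 5 × 404 = 2020
  C-O: 1 × 362 = 362
  O-H: 1 × 481 = 481
  O=O: 3 × 485 = 1455
  Σ(broken) = 4678 kJ
Bonds formed (products):
  C=O: 4 × 788 = 3152
  O-H: 6 × 481 = 2886
  Σ(formed) = 6038 kJ
ΔH = Σ(broken) − Σ(formed) = 4678 − 6038 = −1360 kJ

ΔH ≈ −1360 kJ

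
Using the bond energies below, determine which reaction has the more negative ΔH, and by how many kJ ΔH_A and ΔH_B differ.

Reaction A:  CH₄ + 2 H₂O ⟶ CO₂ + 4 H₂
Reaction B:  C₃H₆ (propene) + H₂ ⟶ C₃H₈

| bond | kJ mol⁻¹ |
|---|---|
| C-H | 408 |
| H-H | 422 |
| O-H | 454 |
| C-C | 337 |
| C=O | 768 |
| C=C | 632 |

Reaction B, by 323 kJ

Reaction A:
  Bonds broken (reactants):
    C-H: 4 × 408 = 1632
    O-H: 4 × 454 = 1816
    Σ(broken) = 3448 kJ
  Bonds formed (products):
    C=O: 2 × 768 = 1536
    H-H: 4 × 422 = 1688
    Σ(formed) = 3224 kJ
  ΔH_A = 3448 − 3224 = +224 kJ
Reaction B:
  Bonds broken (reactants):
    C-C: 1 × 337 = 337
    C-H: 6 × 408 = 2448
    C=C: 1 × 632 = 632
    H-H: 1 × 422 = 422
    Σ(broken) = 3839 kJ
  Bonds formed (products):
    C-C: 2 × 337 = 674
    C-H: 8 × 408 = 3264
    Σ(formed) = 3938 kJ
  ΔH_B = 3839 − 3938 = −99 kJ
ΔH_A − ΔH_B = +323 kJ, so reaction B has the more negative ΔH; |ΔH_A − ΔH_B| = 323 kJ.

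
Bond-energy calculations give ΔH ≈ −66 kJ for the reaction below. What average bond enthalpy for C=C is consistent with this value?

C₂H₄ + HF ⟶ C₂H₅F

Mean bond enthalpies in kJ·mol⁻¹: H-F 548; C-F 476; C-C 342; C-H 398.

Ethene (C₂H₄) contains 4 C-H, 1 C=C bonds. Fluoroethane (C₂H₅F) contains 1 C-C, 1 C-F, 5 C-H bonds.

D(C=C) ≈ 602 kJ/mol

Let D be the C=C bond energy.
Σ(broken) = 4×398 + 1×D + 1×548 = 2140 + D
Σ(formed) = 1×342 + 1×476 + 5×398 = 2808
ΔH = Σ(broken) − Σ(formed) = (2140 + D) − (2808) = −668 + D
Setting this equal to −66 kJ gives D = 602 kJ/mol.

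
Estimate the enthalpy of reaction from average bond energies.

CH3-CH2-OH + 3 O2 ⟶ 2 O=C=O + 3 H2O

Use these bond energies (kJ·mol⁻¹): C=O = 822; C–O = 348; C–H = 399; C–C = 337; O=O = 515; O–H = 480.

ΔH ≈ −1463 kJ

Bonds broken (reactants):
  C–C: 1 × 337 = 337
  C–H: 5 × 399 = 1995
  C–O: 1 × 348 = 348
  O–H: 1 × 480 = 480
  O=O: 3 × 515 = 1545
  Σ(broken) = 4705 kJ
Bonds formed (products):
  C=O: 4 × 822 = 3288
  O–H: 6 × 480 = 2880
  Σ(formed) = 6168 kJ
ΔH = Σ(broken) − Σ(formed) = 4705 − 6168 = −1463 kJ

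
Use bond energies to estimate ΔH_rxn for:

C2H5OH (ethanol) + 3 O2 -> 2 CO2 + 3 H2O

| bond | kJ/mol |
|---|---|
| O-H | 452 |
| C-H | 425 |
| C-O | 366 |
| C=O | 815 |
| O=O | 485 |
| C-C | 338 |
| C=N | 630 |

ΔH ≈ −1236 kJ

Bonds broken (reactants):
  C-C: 1 × 338 = 338
  C-H: 5 × 425 = 2125
  C-O: 1 × 366 = 366
  O-H: 1 × 452 = 452
  O=O: 3 × 485 = 1455
  Σ(broken) = 4736 kJ
Bonds formed (products):
  C=O: 4 × 815 = 3260
  O-H: 6 × 452 = 2712
  Σ(formed) = 5972 kJ
ΔH = Σ(broken) − Σ(formed) = 4736 − 5972 = −1236 kJ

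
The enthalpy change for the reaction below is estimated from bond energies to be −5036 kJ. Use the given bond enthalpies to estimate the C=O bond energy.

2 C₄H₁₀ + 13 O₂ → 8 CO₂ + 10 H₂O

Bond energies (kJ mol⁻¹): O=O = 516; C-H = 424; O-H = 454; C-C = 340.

Let D be the C=O bond energy.
Σ(broken) = 6×340 + 20×424 + 13×516 = 17228
Σ(formed) = 16×D + 20×454 = 9080 + 16D
ΔH = Σ(broken) − Σ(formed) = (17228) − (9080 + 16D) = +8148 − 16D
Setting this equal to −5036 kJ gives 16D = 13184, so D = 824 kJ/mol.

D(C=O) ≈ 824 kJ/mol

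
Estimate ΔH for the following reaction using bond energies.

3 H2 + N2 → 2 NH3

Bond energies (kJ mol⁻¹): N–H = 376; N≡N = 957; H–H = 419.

ΔH ≈ −42 kJ

Bonds broken (reactants):
  H–H: 3 × 419 = 1257
  N≡N: 1 × 957 = 957
  Σ(broken) = 2214 kJ
Bonds formed (products):
  N–H: 6 × 376 = 2256
  Σ(formed) = 2256 kJ
ΔH = Σ(broken) − Σ(formed) = 2214 − 2256 = −42 kJ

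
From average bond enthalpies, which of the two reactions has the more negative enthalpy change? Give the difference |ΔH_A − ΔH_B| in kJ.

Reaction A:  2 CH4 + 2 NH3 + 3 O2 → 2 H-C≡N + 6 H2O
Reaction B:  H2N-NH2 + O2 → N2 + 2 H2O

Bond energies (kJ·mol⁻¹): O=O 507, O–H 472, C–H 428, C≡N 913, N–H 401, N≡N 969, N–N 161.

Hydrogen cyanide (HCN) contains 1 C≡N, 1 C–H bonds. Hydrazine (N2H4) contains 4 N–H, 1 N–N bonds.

Reaction A:
  Bonds broken (reactants):
    C–H: 8 × 428 = 3424
    N–H: 6 × 401 = 2406
    O=O: 3 × 507 = 1521
    Σ(broken) = 7351 kJ
  Bonds formed (products):
    C≡N: 2 × 913 = 1826
    C–H: 2 × 428 = 856
    O–H: 12 × 472 = 5664
    Σ(formed) = 8346 kJ
  ΔH_A = 7351 − 8346 = −995 kJ
Reaction B:
  Bonds broken (reactants):
    N–H: 4 × 401 = 1604
    N–N: 1 × 161 = 161
    O=O: 1 × 507 = 507
    Σ(broken) = 2272 kJ
  Bonds formed (products):
    N≡N: 1 × 969 = 969
    O–H: 4 × 472 = 1888
    Σ(formed) = 2857 kJ
  ΔH_B = 2272 − 2857 = −585 kJ
ΔH_A − ΔH_B = −410 kJ, so reaction A has the more negative ΔH; |ΔH_A − ΔH_B| = 410 kJ.

Reaction A, by 410 kJ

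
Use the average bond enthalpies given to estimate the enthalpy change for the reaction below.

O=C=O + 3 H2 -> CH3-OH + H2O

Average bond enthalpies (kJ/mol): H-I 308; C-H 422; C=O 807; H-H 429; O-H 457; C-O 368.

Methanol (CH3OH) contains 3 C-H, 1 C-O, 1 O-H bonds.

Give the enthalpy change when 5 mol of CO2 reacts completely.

Bonds broken (reactants):
  C=O: 2 × 807 = 1614
  H-H: 3 × 429 = 1287
  Σ(broken) = 2901 kJ
Bonds formed (products):
  C-H: 3 × 422 = 1266
  C-O: 1 × 368 = 368
  O-H: 3 × 457 = 1371
  Σ(formed) = 3005 kJ
ΔH = Σ(broken) − Σ(formed) = 2901 − 3005 = −104 kJ
For 5× the reaction as written: 5 × (−104) = −520 kJ

ΔH = −520 kJ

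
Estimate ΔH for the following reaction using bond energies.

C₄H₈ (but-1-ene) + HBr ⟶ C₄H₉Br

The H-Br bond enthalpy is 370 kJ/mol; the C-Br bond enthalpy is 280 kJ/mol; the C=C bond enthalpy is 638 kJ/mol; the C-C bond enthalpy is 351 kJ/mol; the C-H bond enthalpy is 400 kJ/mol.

Bonds broken (reactants):
  C-C: 2 × 351 = 702
  C-H: 8 × 400 = 3200
  C=C: 1 × 638 = 638
  H-Br: 1 × 370 = 370
  Σ(broken) = 4910 kJ
Bonds formed (products):
  C-Br: 1 × 280 = 280
  C-C: 3 × 351 = 1053
  C-H: 9 × 400 = 3600
  Σ(formed) = 4933 kJ
ΔH = Σ(broken) − Σ(formed) = 4910 − 4933 = −23 kJ

ΔH ≈ −23 kJ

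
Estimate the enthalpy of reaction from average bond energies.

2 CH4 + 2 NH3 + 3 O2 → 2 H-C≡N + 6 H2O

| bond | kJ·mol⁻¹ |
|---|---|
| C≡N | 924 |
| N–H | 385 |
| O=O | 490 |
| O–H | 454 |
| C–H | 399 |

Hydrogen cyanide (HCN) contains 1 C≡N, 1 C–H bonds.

Bonds broken (reactants):
  C–H: 8 × 399 = 3192
  N–H: 6 × 385 = 2310
  O=O: 3 × 490 = 1470
  Σ(broken) = 6972 kJ
Bonds formed (products):
  C≡N: 2 × 924 = 1848
  C–H: 2 × 399 = 798
  O–H: 12 × 454 = 5448
  Σ(formed) = 8094 kJ
ΔH = Σ(broken) − Σ(formed) = 6972 − 8094 = −1122 kJ

ΔH ≈ −1122 kJ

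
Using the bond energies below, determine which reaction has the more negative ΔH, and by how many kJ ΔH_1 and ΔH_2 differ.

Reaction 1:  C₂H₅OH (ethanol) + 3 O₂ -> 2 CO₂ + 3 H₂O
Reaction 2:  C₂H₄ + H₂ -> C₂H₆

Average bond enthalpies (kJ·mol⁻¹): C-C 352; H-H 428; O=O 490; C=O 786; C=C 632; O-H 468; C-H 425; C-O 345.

Reaction 1, by 1050 kJ

Reaction 1:
  Bonds broken (reactants):
    C-C: 1 × 352 = 352
    C-H: 5 × 425 = 2125
    C-O: 1 × 345 = 345
    O-H: 1 × 468 = 468
    O=O: 3 × 490 = 1470
    Σ(broken) = 4760 kJ
  Bonds formed (products):
    C=O: 4 × 786 = 3144
    O-H: 6 × 468 = 2808
    Σ(formed) = 5952 kJ
  ΔH_1 = 4760 − 5952 = −1192 kJ
Reaction 2:
  Bonds broken (reactants):
    C-H: 4 × 425 = 1700
    C=C: 1 × 632 = 632
    H-H: 1 × 428 = 428
    Σ(broken) = 2760 kJ
  Bonds formed (products):
    C-C: 1 × 352 = 352
    C-H: 6 × 425 = 2550
    Σ(formed) = 2902 kJ
  ΔH_2 = 2760 − 2902 = −142 kJ
ΔH_1 − ΔH_2 = −1050 kJ, so reaction 1 has the more negative ΔH; |ΔH_1 − ΔH_2| = 1050 kJ.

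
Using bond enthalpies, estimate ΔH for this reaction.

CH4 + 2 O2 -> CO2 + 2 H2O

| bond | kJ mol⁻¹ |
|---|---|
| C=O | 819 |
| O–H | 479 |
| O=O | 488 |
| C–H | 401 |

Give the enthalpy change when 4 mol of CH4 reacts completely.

ΔH = −3896 kJ

Bonds broken (reactants):
  C–H: 4 × 401 = 1604
  O=O: 2 × 488 = 976
  Σ(broken) = 2580 kJ
Bonds formed (products):
  C=O: 2 × 819 = 1638
  O–H: 4 × 479 = 1916
  Σ(formed) = 3554 kJ
ΔH = Σ(broken) − Σ(formed) = 2580 − 3554 = −974 kJ
For 4× the reaction as written: 4 × (−974) = −3896 kJ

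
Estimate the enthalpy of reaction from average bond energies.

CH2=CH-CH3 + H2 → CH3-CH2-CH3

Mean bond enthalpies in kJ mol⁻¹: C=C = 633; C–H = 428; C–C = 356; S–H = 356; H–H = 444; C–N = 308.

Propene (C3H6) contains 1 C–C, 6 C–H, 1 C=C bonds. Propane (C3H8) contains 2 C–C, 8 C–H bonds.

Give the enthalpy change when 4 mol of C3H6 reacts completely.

Bonds broken (reactants):
  C–C: 1 × 356 = 356
  C–H: 6 × 428 = 2568
  C=C: 1 × 633 = 633
  H–H: 1 × 444 = 444
  Σ(broken) = 4001 kJ
Bonds formed (products):
  C–C: 2 × 356 = 712
  C–H: 8 × 428 = 3424
  Σ(formed) = 4136 kJ
ΔH = Σ(broken) − Σ(formed) = 4001 − 4136 = −135 kJ
For 4× the reaction as written: 4 × (−135) = −540 kJ

ΔH = −540 kJ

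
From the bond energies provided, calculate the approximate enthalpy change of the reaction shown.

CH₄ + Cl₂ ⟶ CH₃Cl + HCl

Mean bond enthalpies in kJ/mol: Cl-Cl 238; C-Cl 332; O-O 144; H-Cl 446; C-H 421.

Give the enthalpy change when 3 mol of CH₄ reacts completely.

ΔH = −357 kJ

Bonds broken (reactants):
  C-H: 4 × 421 = 1684
  Cl-Cl: 1 × 238 = 238
  Σ(broken) = 1922 kJ
Bonds formed (products):
  C-Cl: 1 × 332 = 332
  C-H: 3 × 421 = 1263
  H-Cl: 1 × 446 = 446
  Σ(formed) = 2041 kJ
ΔH = Σ(broken) − Σ(formed) = 1922 − 2041 = −119 kJ
For 3× the reaction as written: 3 × (−119) = −357 kJ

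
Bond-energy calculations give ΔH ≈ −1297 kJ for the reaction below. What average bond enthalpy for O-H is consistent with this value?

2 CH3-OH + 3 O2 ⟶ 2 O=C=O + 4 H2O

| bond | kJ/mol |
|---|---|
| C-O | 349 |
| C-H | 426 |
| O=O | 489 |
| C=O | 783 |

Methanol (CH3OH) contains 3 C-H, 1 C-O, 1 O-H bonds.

D(O-H) ≈ 481 kJ/mol

Let D be the O-H bond energy.
Σ(broken) = 6×426 + 2×349 + 2×D + 3×489 = 4721 + 2D
Σ(formed) = 4×783 + 8×D = 3132 + 8D
ΔH = Σ(broken) − Σ(formed) = (4721 + 2D) − (3132 + 8D) = +1589 − 6D
Setting this equal to −1297 kJ gives 6D = 2886, so D = 481 kJ/mol.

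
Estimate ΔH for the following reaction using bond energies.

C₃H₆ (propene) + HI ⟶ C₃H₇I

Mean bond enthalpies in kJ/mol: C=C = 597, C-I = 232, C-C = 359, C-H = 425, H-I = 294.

ΔH ≈ −125 kJ

Bonds broken (reactants):
  C-C: 1 × 359 = 359
  C-H: 6 × 425 = 2550
  C=C: 1 × 597 = 597
  H-I: 1 × 294 = 294
  Σ(broken) = 3800 kJ
Bonds formed (products):
  C-C: 2 × 359 = 718
  C-H: 7 × 425 = 2975
  C-I: 1 × 232 = 232
  Σ(formed) = 3925 kJ
ΔH = Σ(broken) − Σ(formed) = 3800 − 3925 = −125 kJ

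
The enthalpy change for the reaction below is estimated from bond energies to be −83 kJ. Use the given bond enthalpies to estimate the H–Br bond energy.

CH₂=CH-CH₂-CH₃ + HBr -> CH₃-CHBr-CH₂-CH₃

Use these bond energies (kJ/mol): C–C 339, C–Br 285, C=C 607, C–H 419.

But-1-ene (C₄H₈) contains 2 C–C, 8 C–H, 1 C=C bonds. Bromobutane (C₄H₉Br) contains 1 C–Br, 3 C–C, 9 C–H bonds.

Let D be the H–Br bond energy.
Σ(broken) = 2×339 + 8×419 + 1×607 + 1×D = 4637 + D
Σ(formed) = 1×285 + 3×339 + 9×419 = 5073
ΔH = Σ(broken) − Σ(formed) = (4637 + D) − (5073) = −436 + D
Setting this equal to −83 kJ gives D = 353 kJ/mol.

D(H–Br) ≈ 353 kJ/mol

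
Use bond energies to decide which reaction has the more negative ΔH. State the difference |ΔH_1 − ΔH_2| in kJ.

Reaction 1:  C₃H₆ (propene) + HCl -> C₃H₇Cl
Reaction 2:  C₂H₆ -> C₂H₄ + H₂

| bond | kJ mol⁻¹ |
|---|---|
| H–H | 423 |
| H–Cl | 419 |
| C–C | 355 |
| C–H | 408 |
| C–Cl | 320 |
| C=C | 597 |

Reaction 1, by 218 kJ

Reaction 1:
  Bonds broken (reactants):
    C–C: 1 × 355 = 355
    C–H: 6 × 408 = 2448
    C=C: 1 × 597 = 597
    H–Cl: 1 × 419 = 419
    Σ(broken) = 3819 kJ
  Bonds formed (products):
    C–C: 2 × 355 = 710
    C–Cl: 1 × 320 = 320
    C–H: 7 × 408 = 2856
    Σ(formed) = 3886 kJ
  ΔH_1 = 3819 − 3886 = −67 kJ
Reaction 2:
  Bonds broken (reactants):
    C–C: 1 × 355 = 355
    C–H: 6 × 408 = 2448
    Σ(broken) = 2803 kJ
  Bonds formed (products):
    C–H: 4 × 408 = 1632
    C=C: 1 × 597 = 597
    H–H: 1 × 423 = 423
    Σ(formed) = 2652 kJ
  ΔH_2 = 2803 − 2652 = +151 kJ
ΔH_1 − ΔH_2 = −218 kJ, so reaction 1 has the more negative ΔH; |ΔH_1 − ΔH_2| = 218 kJ.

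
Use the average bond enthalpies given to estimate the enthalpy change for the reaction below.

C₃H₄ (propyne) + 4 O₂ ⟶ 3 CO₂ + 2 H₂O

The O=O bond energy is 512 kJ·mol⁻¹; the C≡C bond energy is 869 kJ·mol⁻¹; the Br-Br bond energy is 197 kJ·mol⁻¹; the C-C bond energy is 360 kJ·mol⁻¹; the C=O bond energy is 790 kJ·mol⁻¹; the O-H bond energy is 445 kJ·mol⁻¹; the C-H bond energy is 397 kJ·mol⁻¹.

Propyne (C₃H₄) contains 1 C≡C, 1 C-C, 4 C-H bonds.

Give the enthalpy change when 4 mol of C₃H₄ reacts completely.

Bonds broken (reactants):
  C≡C: 1 × 869 = 869
  C-C: 1 × 360 = 360
  C-H: 4 × 397 = 1588
  O=O: 4 × 512 = 2048
  Σ(broken) = 4865 kJ
Bonds formed (products):
  C=O: 6 × 790 = 4740
  O-H: 4 × 445 = 1780
  Σ(formed) = 6520 kJ
ΔH = Σ(broken) − Σ(formed) = 4865 − 6520 = −1655 kJ
For 4× the reaction as written: 4 × (−1655) = −6620 kJ

ΔH = −6620 kJ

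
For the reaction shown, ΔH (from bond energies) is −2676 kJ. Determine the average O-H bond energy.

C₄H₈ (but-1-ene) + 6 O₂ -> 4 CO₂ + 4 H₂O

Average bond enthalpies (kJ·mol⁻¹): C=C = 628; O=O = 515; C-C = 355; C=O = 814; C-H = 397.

Let D be the O-H bond energy.
Σ(broken) = 2×355 + 8×397 + 1×628 + 6×515 = 7604
Σ(formed) = 8×814 + 8×D = 6512 + 8D
ΔH = Σ(broken) − Σ(formed) = (7604) − (6512 + 8D) = +1092 − 8D
Setting this equal to −2676 kJ gives 8D = 3768, so D = 471 kJ/mol.

D(O-H) ≈ 471 kJ/mol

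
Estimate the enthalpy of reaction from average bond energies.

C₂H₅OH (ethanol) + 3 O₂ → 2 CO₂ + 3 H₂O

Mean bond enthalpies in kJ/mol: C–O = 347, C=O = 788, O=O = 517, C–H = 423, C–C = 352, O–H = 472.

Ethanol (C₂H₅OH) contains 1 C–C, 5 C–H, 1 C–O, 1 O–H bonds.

ΔH ≈ −1147 kJ

Bonds broken (reactants):
  C–C: 1 × 352 = 352
  C–H: 5 × 423 = 2115
  C–O: 1 × 347 = 347
  O–H: 1 × 472 = 472
  O=O: 3 × 517 = 1551
  Σ(broken) = 4837 kJ
Bonds formed (products):
  C=O: 4 × 788 = 3152
  O–H: 6 × 472 = 2832
  Σ(formed) = 5984 kJ
ΔH = Σ(broken) − Σ(formed) = 4837 − 5984 = −1147 kJ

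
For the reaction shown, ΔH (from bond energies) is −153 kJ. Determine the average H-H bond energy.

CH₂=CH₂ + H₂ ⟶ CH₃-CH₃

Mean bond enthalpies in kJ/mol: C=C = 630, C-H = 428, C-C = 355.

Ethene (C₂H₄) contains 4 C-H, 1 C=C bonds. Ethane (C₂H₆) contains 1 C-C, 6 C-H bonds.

Let D be the H-H bond energy.
Σ(broken) = 4×428 + 1×630 + 1×D = 2342 + D
Σ(formed) = 1×355 + 6×428 = 2923
ΔH = Σ(broken) − Σ(formed) = (2342 + D) − (2923) = −581 + D
Setting this equal to −153 kJ gives D = 428 kJ/mol.

D(H-H) ≈ 428 kJ/mol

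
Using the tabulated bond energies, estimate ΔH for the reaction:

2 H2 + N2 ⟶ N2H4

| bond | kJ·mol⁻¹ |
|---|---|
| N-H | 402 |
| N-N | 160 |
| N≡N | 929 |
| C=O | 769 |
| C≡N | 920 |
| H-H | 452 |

Bonds broken (reactants):
  H-H: 2 × 452 = 904
  N≡N: 1 × 929 = 929
  Σ(broken) = 1833 kJ
Bonds formed (products):
  N-H: 4 × 402 = 1608
  N-N: 1 × 160 = 160
  Σ(formed) = 1768 kJ
ΔH = Σ(broken) − Σ(formed) = 1833 − 1768 = +65 kJ

ΔH ≈ +65 kJ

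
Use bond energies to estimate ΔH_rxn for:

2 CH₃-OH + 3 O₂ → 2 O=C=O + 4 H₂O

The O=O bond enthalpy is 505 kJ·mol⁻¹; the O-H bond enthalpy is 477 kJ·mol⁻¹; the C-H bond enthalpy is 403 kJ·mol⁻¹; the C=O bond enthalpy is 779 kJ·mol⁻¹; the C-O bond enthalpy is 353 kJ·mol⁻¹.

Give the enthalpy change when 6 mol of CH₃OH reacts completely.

ΔH = −4017 kJ

Bonds broken (reactants):
  C-H: 6 × 403 = 2418
  C-O: 2 × 353 = 706
  O-H: 2 × 477 = 954
  O=O: 3 × 505 = 1515
  Σ(broken) = 5593 kJ
Bonds formed (products):
  C=O: 4 × 779 = 3116
  O-H: 8 × 477 = 3816
  Σ(formed) = 6932 kJ
ΔH = Σ(broken) − Σ(formed) = 5593 − 6932 = −1339 kJ
For 3× the reaction as written: 3 × (−1339) = −4017 kJ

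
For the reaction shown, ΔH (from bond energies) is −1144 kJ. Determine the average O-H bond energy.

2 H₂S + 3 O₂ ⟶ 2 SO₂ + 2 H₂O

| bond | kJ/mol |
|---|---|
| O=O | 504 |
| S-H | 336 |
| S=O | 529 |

D(O-H) ≈ 471 kJ/mol

Let D be the O-H bond energy.
Σ(broken) = 3×504 + 4×336 = 2856
Σ(formed) = 4×D + 4×529 = 2116 + 4D
ΔH = Σ(broken) − Σ(formed) = (2856) − (2116 + 4D) = +740 − 4D
Setting this equal to −1144 kJ gives 4D = 1884, so D = 471 kJ/mol.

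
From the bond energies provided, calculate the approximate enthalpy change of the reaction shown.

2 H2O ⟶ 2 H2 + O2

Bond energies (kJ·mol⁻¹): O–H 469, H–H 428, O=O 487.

Bonds broken (reactants):
  O–H: 4 × 469 = 1876
  Σ(broken) = 1876 kJ
Bonds formed (products):
  H–H: 2 × 428 = 856
  O=O: 1 × 487 = 487
  Σ(formed) = 1343 kJ
ΔH = Σ(broken) − Σ(formed) = 1876 − 1343 = +533 kJ

ΔH ≈ +533 kJ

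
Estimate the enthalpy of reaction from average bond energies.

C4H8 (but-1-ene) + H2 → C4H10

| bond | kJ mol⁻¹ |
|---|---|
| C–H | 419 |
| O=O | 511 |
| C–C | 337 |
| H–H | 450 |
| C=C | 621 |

Bonds broken (reactants):
  C–C: 2 × 337 = 674
  C–H: 8 × 419 = 3352
  C=C: 1 × 621 = 621
  H–H: 1 × 450 = 450
  Σ(broken) = 5097 kJ
Bonds formed (products):
  C–C: 3 × 337 = 1011
  C–H: 10 × 419 = 4190
  Σ(formed) = 5201 kJ
ΔH = Σ(broken) − Σ(formed) = 5097 − 5201 = −104 kJ

ΔH ≈ −104 kJ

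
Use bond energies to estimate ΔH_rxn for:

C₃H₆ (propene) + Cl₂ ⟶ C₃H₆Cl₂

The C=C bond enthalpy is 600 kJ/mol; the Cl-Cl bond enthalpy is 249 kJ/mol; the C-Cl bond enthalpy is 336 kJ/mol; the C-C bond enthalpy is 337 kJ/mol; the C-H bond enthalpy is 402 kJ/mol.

ΔH ≈ −160 kJ

Bonds broken (reactants):
  C-C: 1 × 337 = 337
  C-H: 6 × 402 = 2412
  C=C: 1 × 600 = 600
  Cl-Cl: 1 × 249 = 249
  Σ(broken) = 3598 kJ
Bonds formed (products):
  C-C: 2 × 337 = 674
  C-Cl: 2 × 336 = 672
  C-H: 6 × 402 = 2412
  Σ(formed) = 3758 kJ
ΔH = Σ(broken) − Σ(formed) = 3598 − 3758 = −160 kJ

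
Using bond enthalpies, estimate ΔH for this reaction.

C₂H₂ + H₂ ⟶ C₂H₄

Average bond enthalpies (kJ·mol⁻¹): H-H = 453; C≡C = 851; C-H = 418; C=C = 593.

Bonds broken (reactants):
  C≡C: 1 × 851 = 851
  C-H: 2 × 418 = 836
  H-H: 1 × 453 = 453
  Σ(broken) = 2140 kJ
Bonds formed (products):
  C-H: 4 × 418 = 1672
  C=C: 1 × 593 = 593
  Σ(formed) = 2265 kJ
ΔH = Σ(broken) − Σ(formed) = 2140 − 2265 = −125 kJ

ΔH ≈ −125 kJ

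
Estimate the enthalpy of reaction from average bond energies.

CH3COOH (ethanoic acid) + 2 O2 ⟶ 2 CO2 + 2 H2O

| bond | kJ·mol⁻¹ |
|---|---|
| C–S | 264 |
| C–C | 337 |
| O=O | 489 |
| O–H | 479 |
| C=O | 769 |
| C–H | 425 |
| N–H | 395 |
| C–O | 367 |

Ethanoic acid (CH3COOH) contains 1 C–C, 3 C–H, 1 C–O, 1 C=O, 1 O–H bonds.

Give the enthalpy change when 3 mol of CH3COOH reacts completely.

Bonds broken (reactants):
  C–C: 1 × 337 = 337
  C–H: 3 × 425 = 1275
  C–O: 1 × 367 = 367
  C=O: 1 × 769 = 769
  O–H: 1 × 479 = 479
  O=O: 2 × 489 = 978
  Σ(broken) = 4205 kJ
Bonds formed (products):
  C=O: 4 × 769 = 3076
  O–H: 4 × 479 = 1916
  Σ(formed) = 4992 kJ
ΔH = Σ(broken) − Σ(formed) = 4205 − 4992 = −787 kJ
For 3× the reaction as written: 3 × (−787) = −2361 kJ

ΔH = −2361 kJ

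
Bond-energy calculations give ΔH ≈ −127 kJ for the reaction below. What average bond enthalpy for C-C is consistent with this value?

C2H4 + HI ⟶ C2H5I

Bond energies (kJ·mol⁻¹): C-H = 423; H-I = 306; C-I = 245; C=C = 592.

D(C-C) ≈ 357 kJ/mol

Let D be the C-C bond energy.
Σ(broken) = 4×423 + 1×592 + 1×306 = 2590
Σ(formed) = 1×D + 5×423 + 1×245 = 2360 + D
ΔH = Σ(broken) − Σ(formed) = (2590) − (2360 + D) = +230 − D
Setting this equal to −127 kJ gives D = 357 kJ/mol.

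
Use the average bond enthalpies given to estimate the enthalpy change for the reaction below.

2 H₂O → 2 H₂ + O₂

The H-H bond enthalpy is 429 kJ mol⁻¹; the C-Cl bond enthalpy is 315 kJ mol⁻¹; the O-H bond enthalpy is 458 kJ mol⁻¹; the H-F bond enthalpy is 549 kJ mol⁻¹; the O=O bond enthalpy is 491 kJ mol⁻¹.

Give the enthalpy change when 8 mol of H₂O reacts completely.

ΔH = +1932 kJ

Bonds broken (reactants):
  O-H: 4 × 458 = 1832
  Σ(broken) = 1832 kJ
Bonds formed (products):
  H-H: 2 × 429 = 858
  O=O: 1 × 491 = 491
  Σ(formed) = 1349 kJ
ΔH = Σ(broken) − Σ(formed) = 1832 − 1349 = +483 kJ
For 4× the reaction as written: 4 × (+483) = +1932 kJ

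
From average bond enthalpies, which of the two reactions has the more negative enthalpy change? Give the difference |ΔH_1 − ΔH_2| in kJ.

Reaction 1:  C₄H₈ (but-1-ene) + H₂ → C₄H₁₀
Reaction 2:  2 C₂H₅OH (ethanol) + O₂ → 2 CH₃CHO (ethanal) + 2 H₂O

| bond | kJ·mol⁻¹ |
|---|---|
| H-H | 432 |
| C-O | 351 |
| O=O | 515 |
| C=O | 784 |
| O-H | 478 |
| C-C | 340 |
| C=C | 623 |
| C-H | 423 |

Reaction 2, by 330 kJ

Reaction 1:
  Bonds broken (reactants):
    C-C: 2 × 340 = 680
    C-H: 8 × 423 = 3384
    C=C: 1 × 623 = 623
    H-H: 1 × 432 = 432
    Σ(broken) = 5119 kJ
  Bonds formed (products):
    C-C: 3 × 340 = 1020
    C-H: 10 × 423 = 4230
    Σ(formed) = 5250 kJ
  ΔH_1 = 5119 − 5250 = −131 kJ
Reaction 2:
  Bonds broken (reactants):
    C-C: 2 × 340 = 680
    C-H: 10 × 423 = 4230
    C-O: 2 × 351 = 702
    O-H: 2 × 478 = 956
    O=O: 1 × 515 = 515
    Σ(broken) = 7083 kJ
  Bonds formed (products):
    C-C: 2 × 340 = 680
    C-H: 8 × 423 = 3384
    C=O: 2 × 784 = 1568
    O-H: 4 × 478 = 1912
    Σ(formed) = 7544 kJ
  ΔH_2 = 7083 − 7544 = −461 kJ
ΔH_1 − ΔH_2 = +330 kJ, so reaction 2 has the more negative ΔH; |ΔH_1 − ΔH_2| = 330 kJ.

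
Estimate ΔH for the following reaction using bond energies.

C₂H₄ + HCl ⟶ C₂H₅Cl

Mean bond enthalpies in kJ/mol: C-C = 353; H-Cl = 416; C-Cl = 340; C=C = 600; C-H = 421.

ΔH ≈ −98 kJ

Bonds broken (reactants):
  C-H: 4 × 421 = 1684
  C=C: 1 × 600 = 600
  H-Cl: 1 × 416 = 416
  Σ(broken) = 2700 kJ
Bonds formed (products):
  C-C: 1 × 353 = 353
  C-Cl: 1 × 340 = 340
  C-H: 5 × 421 = 2105
  Σ(formed) = 2798 kJ
ΔH = Σ(broken) − Σ(formed) = 2700 − 2798 = −98 kJ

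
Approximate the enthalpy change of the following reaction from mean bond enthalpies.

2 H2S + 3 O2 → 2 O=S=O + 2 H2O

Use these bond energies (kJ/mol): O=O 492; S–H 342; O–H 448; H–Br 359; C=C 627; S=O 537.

ΔH ≈ −1096 kJ

Bonds broken (reactants):
  O=O: 3 × 492 = 1476
  S–H: 4 × 342 = 1368
  Σ(broken) = 2844 kJ
Bonds formed (products):
  O–H: 4 × 448 = 1792
  S=O: 4 × 537 = 2148
  Σ(formed) = 3940 kJ
ΔH = Σ(broken) − Σ(formed) = 2844 − 3940 = −1096 kJ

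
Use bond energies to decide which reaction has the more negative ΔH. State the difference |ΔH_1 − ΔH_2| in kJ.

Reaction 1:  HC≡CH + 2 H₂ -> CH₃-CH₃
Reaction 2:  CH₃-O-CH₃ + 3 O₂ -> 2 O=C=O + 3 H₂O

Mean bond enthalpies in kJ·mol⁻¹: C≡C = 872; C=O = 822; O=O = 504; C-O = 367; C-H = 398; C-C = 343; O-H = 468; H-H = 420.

Reaction 1:
  Bonds broken (reactants):
    C≡C: 1 × 872 = 872
    C-H: 2 × 398 = 796
    H-H: 2 × 420 = 840
    Σ(broken) = 2508 kJ
  Bonds formed (products):
    C-C: 1 × 343 = 343
    C-H: 6 × 398 = 2388
    Σ(formed) = 2731 kJ
  ΔH_1 = 2508 − 2731 = −223 kJ
Reaction 2:
  Bonds broken (reactants):
    C-H: 6 × 398 = 2388
    C-O: 2 × 367 = 734
    O=O: 3 × 504 = 1512
    Σ(broken) = 4634 kJ
  Bonds formed (products):
    C=O: 4 × 822 = 3288
    O-H: 6 × 468 = 2808
    Σ(formed) = 6096 kJ
  ΔH_2 = 4634 − 6096 = −1462 kJ
ΔH_1 − ΔH_2 = +1239 kJ, so reaction 2 has the more negative ΔH; |ΔH_1 − ΔH_2| = 1239 kJ.

Reaction 2, by 1239 kJ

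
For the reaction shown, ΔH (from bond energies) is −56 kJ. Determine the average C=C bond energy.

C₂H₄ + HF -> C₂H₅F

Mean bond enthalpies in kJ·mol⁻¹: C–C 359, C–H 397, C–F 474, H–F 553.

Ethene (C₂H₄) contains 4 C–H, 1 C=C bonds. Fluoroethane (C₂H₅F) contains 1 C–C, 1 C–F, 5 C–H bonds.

D(C=C) ≈ 621 kJ/mol

Let D be the C=C bond energy.
Σ(broken) = 4×397 + 1×D + 1×553 = 2141 + D
Σ(formed) = 1×359 + 1×474 + 5×397 = 2818
ΔH = Σ(broken) − Σ(formed) = (2141 + D) − (2818) = −677 + D
Setting this equal to −56 kJ gives D = 621 kJ/mol.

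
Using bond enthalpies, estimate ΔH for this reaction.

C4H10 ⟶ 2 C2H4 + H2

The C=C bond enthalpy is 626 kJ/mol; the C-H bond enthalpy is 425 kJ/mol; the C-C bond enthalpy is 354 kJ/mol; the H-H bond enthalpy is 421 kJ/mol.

ΔH ≈ +239 kJ

Bonds broken (reactants):
  C-C: 3 × 354 = 1062
  C-H: 10 × 425 = 4250
  Σ(broken) = 5312 kJ
Bonds formed (products):
  C-H: 8 × 425 = 3400
  C=C: 2 × 626 = 1252
  H-H: 1 × 421 = 421
  Σ(formed) = 5073 kJ
ΔH = Σ(broken) − Σ(formed) = 5312 − 5073 = +239 kJ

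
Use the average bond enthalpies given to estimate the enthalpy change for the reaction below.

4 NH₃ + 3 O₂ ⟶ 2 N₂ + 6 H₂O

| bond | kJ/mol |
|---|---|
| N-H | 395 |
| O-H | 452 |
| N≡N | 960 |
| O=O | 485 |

ΔH ≈ −1149 kJ

Bonds broken (reactants):
  N-H: 12 × 395 = 4740
  O=O: 3 × 485 = 1455
  Σ(broken) = 6195 kJ
Bonds formed (products):
  N≡N: 2 × 960 = 1920
  O-H: 12 × 452 = 5424
  Σ(formed) = 7344 kJ
ΔH = Σ(broken) − Σ(formed) = 6195 − 7344 = −1149 kJ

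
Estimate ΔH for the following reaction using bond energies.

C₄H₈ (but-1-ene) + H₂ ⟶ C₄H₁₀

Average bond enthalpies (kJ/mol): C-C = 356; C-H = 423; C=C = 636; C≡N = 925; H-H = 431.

ΔH ≈ −135 kJ

Bonds broken (reactants):
  C-C: 2 × 356 = 712
  C-H: 8 × 423 = 3384
  C=C: 1 × 636 = 636
  H-H: 1 × 431 = 431
  Σ(broken) = 5163 kJ
Bonds formed (products):
  C-C: 3 × 356 = 1068
  C-H: 10 × 423 = 4230
  Σ(formed) = 5298 kJ
ΔH = Σ(broken) − Σ(formed) = 5163 − 5298 = −135 kJ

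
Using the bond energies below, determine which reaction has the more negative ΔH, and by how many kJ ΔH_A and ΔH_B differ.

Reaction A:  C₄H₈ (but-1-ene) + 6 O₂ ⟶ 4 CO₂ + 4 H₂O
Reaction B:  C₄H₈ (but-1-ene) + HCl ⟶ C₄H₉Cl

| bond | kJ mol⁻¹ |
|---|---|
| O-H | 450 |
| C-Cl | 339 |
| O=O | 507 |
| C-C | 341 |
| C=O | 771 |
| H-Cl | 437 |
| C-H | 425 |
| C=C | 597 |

Reaction A, by 1976 kJ

Reaction A:
  Bonds broken (reactants):
    C-C: 2 × 341 = 682
    C-H: 8 × 425 = 3400
    C=C: 1 × 597 = 597
    O=O: 6 × 507 = 3042
    Σ(broken) = 7721 kJ
  Bonds formed (products):
    C=O: 8 × 771 = 6168
    O-H: 8 × 450 = 3600
    Σ(formed) = 9768 kJ
  ΔH_A = 7721 − 9768 = −2047 kJ
Reaction B:
  Bonds broken (reactants):
    C-C: 2 × 341 = 682
    C-H: 8 × 425 = 3400
    C=C: 1 × 597 = 597
    H-Cl: 1 × 437 = 437
    Σ(broken) = 5116 kJ
  Bonds formed (products):
    C-C: 3 × 341 = 1023
    C-Cl: 1 × 339 = 339
    C-H: 9 × 425 = 3825
    Σ(formed) = 5187 kJ
  ΔH_B = 5116 − 5187 = −71 kJ
ΔH_A − ΔH_B = −1976 kJ, so reaction A has the more negative ΔH; |ΔH_A − ΔH_B| = 1976 kJ.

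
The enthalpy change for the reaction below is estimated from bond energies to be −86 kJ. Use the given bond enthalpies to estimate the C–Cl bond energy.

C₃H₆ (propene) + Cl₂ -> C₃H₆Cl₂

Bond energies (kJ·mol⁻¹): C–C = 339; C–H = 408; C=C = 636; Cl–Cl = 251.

Let D be the C–Cl bond energy.
Σ(broken) = 1×339 + 6×408 + 1×636 + 1×251 = 3674
Σ(formed) = 2×339 + 2×D + 6×408 = 3126 + 2D
ΔH = Σ(broken) − Σ(formed) = (3674) − (3126 + 2D) = +548 − 2D
Setting this equal to −86 kJ gives 2D = 634, so D = 317 kJ/mol.

D(C–Cl) ≈ 317 kJ/mol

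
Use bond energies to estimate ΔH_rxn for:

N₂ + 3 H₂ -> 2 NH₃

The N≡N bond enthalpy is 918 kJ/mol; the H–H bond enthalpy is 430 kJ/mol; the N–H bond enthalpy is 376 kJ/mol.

ΔH ≈ −48 kJ

Bonds broken (reactants):
  H–H: 3 × 430 = 1290
  N≡N: 1 × 918 = 918
  Σ(broken) = 2208 kJ
Bonds formed (products):
  N–H: 6 × 376 = 2256
  Σ(formed) = 2256 kJ
ΔH = Σ(broken) − Σ(formed) = 2208 − 2256 = −48 kJ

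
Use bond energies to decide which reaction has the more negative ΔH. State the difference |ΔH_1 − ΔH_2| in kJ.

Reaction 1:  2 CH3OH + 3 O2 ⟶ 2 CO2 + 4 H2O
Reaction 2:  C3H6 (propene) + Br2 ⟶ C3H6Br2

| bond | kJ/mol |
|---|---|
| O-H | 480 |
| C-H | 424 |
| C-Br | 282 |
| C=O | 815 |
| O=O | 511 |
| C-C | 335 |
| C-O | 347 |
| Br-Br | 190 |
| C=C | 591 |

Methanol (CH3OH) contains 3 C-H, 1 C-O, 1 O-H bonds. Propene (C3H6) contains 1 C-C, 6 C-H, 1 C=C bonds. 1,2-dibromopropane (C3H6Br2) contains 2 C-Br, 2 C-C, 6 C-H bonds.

Reaction 1:
  Bonds broken (reactants):
    C-H: 6 × 424 = 2544
    C-O: 2 × 347 = 694
    O-H: 2 × 480 = 960
    O=O: 3 × 511 = 1533
    Σ(broken) = 5731 kJ
  Bonds formed (products):
    C=O: 4 × 815 = 3260
    O-H: 8 × 480 = 3840
    Σ(formed) = 7100 kJ
  ΔH_1 = 5731 − 7100 = −1369 kJ
Reaction 2:
  Bonds broken (reactants):
    Br-Br: 1 × 190 = 190
    C-C: 1 × 335 = 335
    C-H: 6 × 424 = 2544
    C=C: 1 × 591 = 591
    Σ(broken) = 3660 kJ
  Bonds formed (products):
    C-Br: 2 × 282 = 564
    C-C: 2 × 335 = 670
    C-H: 6 × 424 = 2544
    Σ(formed) = 3778 kJ
  ΔH_2 = 3660 − 3778 = −118 kJ
ΔH_1 − ΔH_2 = −1251 kJ, so reaction 1 has the more negative ΔH; |ΔH_1 − ΔH_2| = 1251 kJ.

Reaction 1, by 1251 kJ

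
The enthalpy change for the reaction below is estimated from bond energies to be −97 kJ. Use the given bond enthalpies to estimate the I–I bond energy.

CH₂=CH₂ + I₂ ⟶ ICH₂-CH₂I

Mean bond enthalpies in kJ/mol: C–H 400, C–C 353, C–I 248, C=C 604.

Let D be the I–I bond energy.
Σ(broken) = 4×400 + 1×604 + 1×D = 2204 + D
Σ(formed) = 1×353 + 4×400 + 2×248 = 2449
ΔH = Σ(broken) − Σ(formed) = (2204 + D) − (2449) = −245 + D
Setting this equal to −97 kJ gives D = 148 kJ/mol.

D(I–I) ≈ 148 kJ/mol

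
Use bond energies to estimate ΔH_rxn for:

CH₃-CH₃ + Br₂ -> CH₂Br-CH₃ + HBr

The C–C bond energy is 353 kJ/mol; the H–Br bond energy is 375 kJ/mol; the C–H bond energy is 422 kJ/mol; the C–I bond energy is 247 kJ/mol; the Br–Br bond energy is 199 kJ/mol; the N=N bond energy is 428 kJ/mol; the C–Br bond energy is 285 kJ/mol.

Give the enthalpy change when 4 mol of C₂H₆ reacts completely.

ΔH = −156 kJ

Bonds broken (reactants):
  Br–Br: 1 × 199 = 199
  C–C: 1 × 353 = 353
  C–H: 6 × 422 = 2532
  Σ(broken) = 3084 kJ
Bonds formed (products):
  C–Br: 1 × 285 = 285
  C–C: 1 × 353 = 353
  C–H: 5 × 422 = 2110
  H–Br: 1 × 375 = 375
  Σ(formed) = 3123 kJ
ΔH = Σ(broken) − Σ(formed) = 3084 − 3123 = −39 kJ
For 4× the reaction as written: 4 × (−39) = −156 kJ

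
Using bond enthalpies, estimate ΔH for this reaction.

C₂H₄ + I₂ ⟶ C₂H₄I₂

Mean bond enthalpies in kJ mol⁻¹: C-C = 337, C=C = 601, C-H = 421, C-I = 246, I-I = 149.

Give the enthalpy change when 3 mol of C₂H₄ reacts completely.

ΔH = −237 kJ

Bonds broken (reactants):
  C-H: 4 × 421 = 1684
  C=C: 1 × 601 = 601
  I-I: 1 × 149 = 149
  Σ(broken) = 2434 kJ
Bonds formed (products):
  C-C: 1 × 337 = 337
  C-H: 4 × 421 = 1684
  C-I: 2 × 246 = 492
  Σ(formed) = 2513 kJ
ΔH = Σ(broken) − Σ(formed) = 2434 − 2513 = −79 kJ
For 3× the reaction as written: 3 × (−79) = −237 kJ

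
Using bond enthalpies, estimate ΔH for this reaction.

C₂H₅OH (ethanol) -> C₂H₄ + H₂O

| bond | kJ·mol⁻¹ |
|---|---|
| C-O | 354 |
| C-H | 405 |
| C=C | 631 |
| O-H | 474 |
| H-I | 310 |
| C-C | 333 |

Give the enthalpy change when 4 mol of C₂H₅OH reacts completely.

Bonds broken (reactants):
  C-C: 1 × 333 = 333
  C-H: 5 × 405 = 2025
  C-O: 1 × 354 = 354
  O-H: 1 × 474 = 474
  Σ(broken) = 3186 kJ
Bonds formed (products):
  C-H: 4 × 405 = 1620
  C=C: 1 × 631 = 631
  O-H: 2 × 474 = 948
  Σ(formed) = 3199 kJ
ΔH = Σ(broken) − Σ(formed) = 3186 − 3199 = −13 kJ
For 4× the reaction as written: 4 × (−13) = −52 kJ

ΔH = −52 kJ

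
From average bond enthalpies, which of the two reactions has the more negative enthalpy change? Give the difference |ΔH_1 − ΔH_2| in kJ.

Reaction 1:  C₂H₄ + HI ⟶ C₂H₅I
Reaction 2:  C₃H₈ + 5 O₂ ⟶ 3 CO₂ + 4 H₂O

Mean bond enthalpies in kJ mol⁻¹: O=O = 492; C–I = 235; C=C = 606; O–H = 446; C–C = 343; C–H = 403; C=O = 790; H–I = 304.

Reaction 1:
  Bonds broken (reactants):
    C–H: 4 × 403 = 1612
    C=C: 1 × 606 = 606
    H–I: 1 × 304 = 304
    Σ(broken) = 2522 kJ
  Bonds formed (products):
    C–C: 1 × 343 = 343
    C–H: 5 × 403 = 2015
    C–I: 1 × 235 = 235
    Σ(formed) = 2593 kJ
  ΔH_1 = 2522 − 2593 = −71 kJ
Reaction 2:
  Bonds broken (reactants):
    C–C: 2 × 343 = 686
    C–H: 8 × 403 = 3224
    O=O: 5 × 492 = 2460
    Σ(broken) = 6370 kJ
  Bonds formed (products):
    C=O: 6 × 790 = 4740
    O–H: 8 × 446 = 3568
    Σ(formed) = 8308 kJ
  ΔH_2 = 6370 − 8308 = −1938 kJ
ΔH_1 − ΔH_2 = +1867 kJ, so reaction 2 has the more negative ΔH; |ΔH_1 − ΔH_2| = 1867 kJ.

Reaction 2, by 1867 kJ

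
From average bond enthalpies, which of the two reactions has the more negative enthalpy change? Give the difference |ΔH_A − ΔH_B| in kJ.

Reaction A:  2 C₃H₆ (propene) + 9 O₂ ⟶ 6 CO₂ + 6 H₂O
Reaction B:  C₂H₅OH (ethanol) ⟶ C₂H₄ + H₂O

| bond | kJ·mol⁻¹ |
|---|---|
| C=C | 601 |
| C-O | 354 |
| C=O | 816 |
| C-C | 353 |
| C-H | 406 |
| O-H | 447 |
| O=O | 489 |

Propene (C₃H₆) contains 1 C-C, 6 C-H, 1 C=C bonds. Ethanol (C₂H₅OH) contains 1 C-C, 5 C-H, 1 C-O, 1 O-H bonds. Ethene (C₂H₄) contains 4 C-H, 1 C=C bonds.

Reaction A, by 4040 kJ

Reaction A:
  Bonds broken (reactants):
    C-C: 2 × 353 = 706
    C-H: 12 × 406 = 4872
    C=C: 2 × 601 = 1202
    O=O: 9 × 489 = 4401
    Σ(broken) = 11181 kJ
  Bonds formed (products):
    C=O: 12 × 816 = 9792
    O-H: 12 × 447 = 5364
    Σ(formed) = 15156 kJ
  ΔH_A = 11181 − 15156 = −3975 kJ
Reaction B:
  Bonds broken (reactants):
    C-C: 1 × 353 = 353
    C-H: 5 × 406 = 2030
    C-O: 1 × 354 = 354
    O-H: 1 × 447 = 447
    Σ(broken) = 3184 kJ
  Bonds formed (products):
    C-H: 4 × 406 = 1624
    C=C: 1 × 601 = 601
    O-H: 2 × 447 = 894
    Σ(formed) = 3119 kJ
  ΔH_B = 3184 − 3119 = +65 kJ
ΔH_A − ΔH_B = −4040 kJ, so reaction A has the more negative ΔH; |ΔH_A − ΔH_B| = 4040 kJ.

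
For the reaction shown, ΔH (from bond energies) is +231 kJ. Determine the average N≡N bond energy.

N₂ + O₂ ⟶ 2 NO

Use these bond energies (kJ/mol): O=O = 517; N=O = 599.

D(N≡N) ≈ 912 kJ/mol

Let D be the N≡N bond energy.
Σ(broken) = 1×D + 1×517 = 517 + D
Σ(formed) = 2×599 = 1198
ΔH = Σ(broken) − Σ(formed) = (517 + D) − (1198) = −681 + D
Setting this equal to +231 kJ gives D = 912 kJ/mol.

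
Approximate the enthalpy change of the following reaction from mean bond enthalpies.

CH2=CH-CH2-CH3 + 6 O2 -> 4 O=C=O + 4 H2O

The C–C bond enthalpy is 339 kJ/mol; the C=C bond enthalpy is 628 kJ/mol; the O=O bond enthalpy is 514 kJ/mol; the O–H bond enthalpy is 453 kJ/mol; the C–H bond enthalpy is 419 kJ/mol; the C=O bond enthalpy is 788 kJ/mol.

Bonds broken (reactants):
  C–C: 2 × 339 = 678
  C–H: 8 × 419 = 3352
  C=C: 1 × 628 = 628
  O=O: 6 × 514 = 3084
  Σ(broken) = 7742 kJ
Bonds formed (products):
  C=O: 8 × 788 = 6304
  O–H: 8 × 453 = 3624
  Σ(formed) = 9928 kJ
ΔH = Σ(broken) − Σ(formed) = 7742 − 9928 = −2186 kJ

ΔH ≈ −2186 kJ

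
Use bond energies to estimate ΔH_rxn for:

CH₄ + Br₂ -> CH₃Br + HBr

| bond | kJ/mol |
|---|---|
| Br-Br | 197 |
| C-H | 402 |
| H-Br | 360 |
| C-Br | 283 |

ΔH ≈ −44 kJ

Bonds broken (reactants):
  Br-Br: 1 × 197 = 197
  C-H: 4 × 402 = 1608
  Σ(broken) = 1805 kJ
Bonds formed (products):
  C-Br: 1 × 283 = 283
  C-H: 3 × 402 = 1206
  H-Br: 1 × 360 = 360
  Σ(formed) = 1849 kJ
ΔH = Σ(broken) − Σ(formed) = 1805 − 1849 = −44 kJ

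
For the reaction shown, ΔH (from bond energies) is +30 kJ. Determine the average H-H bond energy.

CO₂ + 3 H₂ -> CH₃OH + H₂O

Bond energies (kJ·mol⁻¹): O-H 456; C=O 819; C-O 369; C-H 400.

Let D be the H-H bond energy.
Σ(broken) = 2×819 + 3×D = 1638 + 3D
Σ(formed) = 3×400 + 1×369 + 3×456 = 2937
ΔH = Σ(broken) − Σ(formed) = (1638 + 3D) − (2937) = −1299 + 3D
Setting this equal to +30 kJ gives 3D = 1329, so D = 443 kJ/mol.

D(H-H) ≈ 443 kJ/mol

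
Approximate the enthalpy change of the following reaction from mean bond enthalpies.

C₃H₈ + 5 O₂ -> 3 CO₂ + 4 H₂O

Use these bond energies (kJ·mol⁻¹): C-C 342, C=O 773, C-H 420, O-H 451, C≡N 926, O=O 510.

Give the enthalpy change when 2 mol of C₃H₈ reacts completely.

ΔH = −3304 kJ

Bonds broken (reactants):
  C-C: 2 × 342 = 684
  C-H: 8 × 420 = 3360
  O=O: 5 × 510 = 2550
  Σ(broken) = 6594 kJ
Bonds formed (products):
  C=O: 6 × 773 = 4638
  O-H: 8 × 451 = 3608
  Σ(formed) = 8246 kJ
ΔH = Σ(broken) − Σ(formed) = 6594 − 8246 = −1652 kJ
For 2× the reaction as written: 2 × (−1652) = −3304 kJ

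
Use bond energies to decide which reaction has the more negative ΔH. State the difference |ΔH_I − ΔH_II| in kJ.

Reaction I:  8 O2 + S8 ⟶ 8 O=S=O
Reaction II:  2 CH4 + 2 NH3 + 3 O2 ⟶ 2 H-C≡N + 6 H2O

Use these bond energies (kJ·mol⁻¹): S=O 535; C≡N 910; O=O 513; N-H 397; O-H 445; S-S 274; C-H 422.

Reaction I, by 1557 kJ

Reaction I:
  Bonds broken (reactants):
    O=O: 8 × 513 = 4104
    S-S: 8 × 274 = 2192
    Σ(broken) = 6296 kJ
  Bonds formed (products):
    S=O: 16 × 535 = 8560
    Σ(formed) = 8560 kJ
  ΔH_I = 6296 − 8560 = −2264 kJ
Reaction II:
  Bonds broken (reactants):
    C-H: 8 × 422 = 3376
    N-H: 6 × 397 = 2382
    O=O: 3 × 513 = 1539
    Σ(broken) = 7297 kJ
  Bonds formed (products):
    C≡N: 2 × 910 = 1820
    C-H: 2 × 422 = 844
    O-H: 12 × 445 = 5340
    Σ(formed) = 8004 kJ
  ΔH_II = 7297 − 8004 = −707 kJ
ΔH_I − ΔH_II = −1557 kJ, so reaction I has the more negative ΔH; |ΔH_I − ΔH_II| = 1557 kJ.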